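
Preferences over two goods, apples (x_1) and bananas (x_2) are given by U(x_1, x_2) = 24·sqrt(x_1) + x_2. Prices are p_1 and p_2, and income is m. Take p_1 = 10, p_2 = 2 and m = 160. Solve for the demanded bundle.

Thus x_1* = (12·p_2/p_1)² — independent of m — with the rest of income spent on x_2.
Plugging in: x_1* = (12·2/10)² = 5.76, x_2* = 51.2.

x_1* = 5.76, x_2* = 51.2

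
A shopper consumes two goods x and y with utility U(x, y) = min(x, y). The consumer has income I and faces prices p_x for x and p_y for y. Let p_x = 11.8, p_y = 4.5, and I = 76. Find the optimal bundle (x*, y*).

x* = 4.6626, y* = 4.6626

Leontief preferences: the optimum is at the kink where x/1 = y/1, i.e. y = x.
Budget: p_x·x + p_y·x = I, so (p_x + p_y)·x = I.
Demand: x*(p_x,p_y,I) = I/(p_x + p_y), y* = I/(p_x + p_y).
Here 11.8 + 4.5 = 16.3, giving x* = 4.6626 and y* = 4.6626.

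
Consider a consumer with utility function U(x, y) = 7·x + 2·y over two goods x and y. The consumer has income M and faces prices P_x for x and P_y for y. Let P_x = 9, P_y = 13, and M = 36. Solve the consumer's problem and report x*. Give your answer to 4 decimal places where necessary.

x* = 4

x gives more utility per dollar, so spend all income on x: x* = M/P_x, y* = 0.
Numerically: x* = 4, y* = 0.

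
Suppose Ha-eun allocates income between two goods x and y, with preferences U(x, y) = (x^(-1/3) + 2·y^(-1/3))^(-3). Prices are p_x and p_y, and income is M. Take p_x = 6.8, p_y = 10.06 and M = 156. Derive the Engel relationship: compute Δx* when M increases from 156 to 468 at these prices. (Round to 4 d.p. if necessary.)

MRS = MU_x/MU_y = (1/2)·(y/x)^(4/3). Set equal to p_x/p_y.
Solve for the ratio: y/x = [2·p_x/p_y]^(0.75).
With the ratio pinned down, the budget gives x* = M/(p_x + p_y·(y/x)) and y* = (y/x)·x*.
Numerically y/x = 1.253735, so x* = 156/(6.8 + 10.06·1.253735) = 8.036.
At M' = 468: x* = 24.1081. Change: 24.1081 − 8.036 = 16.0721.

Δx* = 16.0721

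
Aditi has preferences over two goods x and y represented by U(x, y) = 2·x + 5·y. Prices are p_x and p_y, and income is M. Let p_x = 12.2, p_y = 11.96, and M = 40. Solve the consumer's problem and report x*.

Numerically: x* = 0, y* = 3.3445.

x* = 0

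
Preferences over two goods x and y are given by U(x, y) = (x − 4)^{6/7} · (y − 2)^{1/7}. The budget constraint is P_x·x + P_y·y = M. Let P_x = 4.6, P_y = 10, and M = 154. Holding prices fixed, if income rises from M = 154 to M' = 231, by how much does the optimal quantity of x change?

Δx* = 14.3478

Discretionary income = 154 − 4·4.6 − 2·10 = 115.6; x* = 4 + 6/7·115.6/4.6 = 25.5404.
At M' = 231: x* = 39.8882. Change: 39.8882 − 25.5404 = 14.3478.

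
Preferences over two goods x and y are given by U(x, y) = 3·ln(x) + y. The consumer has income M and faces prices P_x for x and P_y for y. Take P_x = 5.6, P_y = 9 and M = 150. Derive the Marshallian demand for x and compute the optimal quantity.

x* = 4.8214

Set MRS = P_x/P_y: (3/x)/1 = P_x/P_y.
So x*(P_x,P_y) = 3·P_y/P_x, independent of income; and y* = (M − 3·P_y)/P_y.
At the given prices: x* = 3·9/5.6 = 4.8214.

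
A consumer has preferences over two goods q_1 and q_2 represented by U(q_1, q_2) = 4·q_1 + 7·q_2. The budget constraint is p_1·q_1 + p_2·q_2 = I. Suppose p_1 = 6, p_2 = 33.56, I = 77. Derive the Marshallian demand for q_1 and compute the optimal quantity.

Perfect substitutes: compare marginal utility per dollar. 4/p_1 vs 7/p_2 → 0.6667 vs 0.2086.
q_1 gives more utility per dollar, so spend all income on q_1: q_1* = I/p_1, q_2* = 0.
Numerically: q_1* = 12.8333, q_2* = 0.

q_1* = 12.8333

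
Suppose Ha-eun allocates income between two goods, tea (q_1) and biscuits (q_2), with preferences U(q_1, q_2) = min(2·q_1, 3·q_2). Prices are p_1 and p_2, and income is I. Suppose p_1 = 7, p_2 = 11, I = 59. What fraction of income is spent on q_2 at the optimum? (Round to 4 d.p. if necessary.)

Leontief preferences: the optimum is at the kink where q_1/3 = q_2/2, i.e. q_2 = (2/3)·q_1.
Budget: p_1·q_1 + p_2·(2/3)·q_1 = I, so (3·p_1 + 2·p_2)·q_1 = 3·I.
Demand: q_1*(p_1,p_2,I) = 3·I/(3·p_1 + 2·p_2), q_2* = 2·I/(3·p_1 + 2·p_2).
Here 3·7 + 2·11 = 43, giving q_1* = 4.1163 and q_2* = 2.7442.
Expenditure on q_2: 11·2.7442 = 30.186; share = 0.5116.

share on q_2 = 0.5116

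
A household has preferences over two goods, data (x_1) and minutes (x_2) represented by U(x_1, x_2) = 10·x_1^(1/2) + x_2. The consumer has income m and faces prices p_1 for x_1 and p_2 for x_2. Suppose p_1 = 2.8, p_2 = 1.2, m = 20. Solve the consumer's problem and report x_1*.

MU_x_1 = 5/√x_1, MU_x_2 = 1. Tangency: 5/√x_1 = p_1/p_2.
Thus x_1* = (5·p_2/p_1)² — independent of m — with the rest of income spent on x_2.
Plugging in: x_1* = (5·1.2/2.8)² = 4.5918.

x_1* = 4.5918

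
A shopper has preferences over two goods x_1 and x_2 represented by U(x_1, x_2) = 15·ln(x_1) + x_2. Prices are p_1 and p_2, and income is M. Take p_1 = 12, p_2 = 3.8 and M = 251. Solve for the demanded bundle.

x_1* = 4.75, x_2* = 51.0526

At the given prices: x_1* = 15·3.8/12 = 4.75, and x_2* = 51.0526.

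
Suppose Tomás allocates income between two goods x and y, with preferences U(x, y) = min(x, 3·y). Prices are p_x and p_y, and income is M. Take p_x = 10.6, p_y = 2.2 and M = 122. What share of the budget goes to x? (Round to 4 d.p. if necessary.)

share on x = 0.9353

Leontief preferences: the optimum is at the kink where x/3 = y/1, i.e. y = (1/3)·x.
Budget: p_x·x + p_y·(1/3)·x = M, so (3·p_x + p_y)·x = 3·M.
Demand: x*(p_x,p_y,M) = 3·M/(3·p_x + p_y), y* = M/(3·p_x + p_y).
Here 3·10.6 + 2.2 = 34, giving x* = 10.7647 and y* = 3.5882.
Expenditure on x: 10.6·10.7647 = 114.1059; share = 0.9353.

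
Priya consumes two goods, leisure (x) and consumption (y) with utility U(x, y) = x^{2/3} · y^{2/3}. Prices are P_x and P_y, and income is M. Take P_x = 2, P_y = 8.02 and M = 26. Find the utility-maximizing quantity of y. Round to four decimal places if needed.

Demand: x*(P_x,P_y,M) = 0.5·M/P_x and y* = 0.5·M/P_y.
At P_x=2, P_y=8.02, M=26: y* = 0.5·26/8.02 = 1.6209.

y* = 1.6209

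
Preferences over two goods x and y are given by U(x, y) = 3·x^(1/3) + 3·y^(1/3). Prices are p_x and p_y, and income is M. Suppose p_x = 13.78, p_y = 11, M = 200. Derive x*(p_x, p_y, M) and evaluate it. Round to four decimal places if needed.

x* = 6.8485

MRS = MU_x/MU_y = (y/x)^(2/3). Set equal to p_x/p_y.
Hence y/x = (p_x/p_y)^(1/(2/3)), i.e. raised to the 1.5 power.
Substitute y = (y/x)·x into the budget: x* = M/(p_x + p_y·(y/x)).
Numerically y/x = 1.402119, so x* = 200/(13.78 + 11·1.402119) = 6.8485.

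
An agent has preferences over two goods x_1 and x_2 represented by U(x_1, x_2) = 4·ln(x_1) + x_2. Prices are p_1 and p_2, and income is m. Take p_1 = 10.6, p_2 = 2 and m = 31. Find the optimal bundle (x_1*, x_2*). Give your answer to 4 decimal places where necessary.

x_1* = 0.7547, x_2* = 11.5

MU_x_1 = 4/x_1, MU_x_2 = 1. Tangency: 4/x_1 = p_1/p_2.
So x_1*(p_1,p_2) = 4·p_2/p_1, independent of income; and x_2* = (m − 4·p_2)/p_2.
At the given prices: x_1* = 4·2/10.6 = 0.7547, and x_2* = 11.5.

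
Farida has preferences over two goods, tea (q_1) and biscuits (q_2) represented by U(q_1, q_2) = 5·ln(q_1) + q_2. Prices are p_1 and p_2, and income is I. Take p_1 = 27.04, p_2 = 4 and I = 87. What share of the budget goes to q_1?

share on q_1 = 0.2299

MU_q_1 = 5/q_1, MU_q_2 = 1. Tangency: 5/q_1 = p_1/p_2.
So q_1*(p_1,p_2) = 5·p_2/p_1, independent of income; and q_2* = (I − 5·p_2)/p_2.
At the given prices: q_1* = 5·4/27.04 = 0.7396, and q_2* = 16.75.
Expenditure on q_1: 27.04·0.7396 = 20; share = 0.2299.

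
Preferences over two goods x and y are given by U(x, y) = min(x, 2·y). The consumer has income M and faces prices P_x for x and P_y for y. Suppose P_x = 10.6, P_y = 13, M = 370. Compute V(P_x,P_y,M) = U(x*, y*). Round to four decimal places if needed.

V = 21.6374

With perfect complements, no substitution: consume in ratio x:y = 2:1.
Budget: P_x·x + P_y·(1/2)·x = M, so (2·P_x + P_y)·x = 2·M.
Demand: x*(P_x,P_y,M) = 2·M/(2·P_x + P_y), y* = M/(2·P_x + P_y).
Here 2·10.6 + 13 = 34.2, giving x* = 21.6374 and y* = 10.8187.
Utility at the optimum: U(21.6374, 10.8187) = 21.6374.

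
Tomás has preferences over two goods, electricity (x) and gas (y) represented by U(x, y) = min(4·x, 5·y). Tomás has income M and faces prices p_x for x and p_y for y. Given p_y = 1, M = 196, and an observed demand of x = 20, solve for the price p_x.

p_x = 9

With perfect complements, no substitution: consume in ratio x:y = 5:4.
Budget: p_x·x + p_y·(4/5)·x = M, so (5·p_x + 4·p_y)·x = 5·M.
Demand: x*(p_x,p_y,M) = 5·M/(5·p_x + 4·p_y), y* = 4·M/(5·p_x + 4·p_y).
Set x* = 20 in the demand function and solve for p_x: p_x = 9.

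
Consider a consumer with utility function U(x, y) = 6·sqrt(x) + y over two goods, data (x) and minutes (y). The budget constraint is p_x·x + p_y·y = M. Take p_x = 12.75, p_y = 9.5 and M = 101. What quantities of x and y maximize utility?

x* = 4.9965, y* = 3.9257

Set MRS = p_x/p_y: 3·x^(−1/2) = p_x/p_y.
Thus x* = (3·p_y/p_x)² — independent of M — with the rest of income spent on y.
Plugging in: x* = (3·9.5/12.75)² = 4.9965, y* = 3.9257.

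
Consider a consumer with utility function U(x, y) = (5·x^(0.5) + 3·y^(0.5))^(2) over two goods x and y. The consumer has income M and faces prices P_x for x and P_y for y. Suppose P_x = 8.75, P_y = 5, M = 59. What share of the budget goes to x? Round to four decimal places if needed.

MU_x ∝ 5·x^(-0.5), MU_y ∝ 3·y^(-0.5), so MRS = (5/3)·(y/x)^(0.5) = P_x/P_y.
Hence y/x = ((3/5)·P_x/P_y)^(1/(0.5)), i.e. raised to the 2 power.
Substitute y = (y/x)·x into the budget: x* = M/(P_x + P_y·(y/x)).
Numerically y/x = 1.1025, so x* = 59/(8.75 + 5·1.1025) = 4.1367 and y* = 1.1025·4.1367 = 4.5607.
Expenditure on x: 8.75·4.1367 = 36.1963; share = 0.6135.

share on x = 0.6135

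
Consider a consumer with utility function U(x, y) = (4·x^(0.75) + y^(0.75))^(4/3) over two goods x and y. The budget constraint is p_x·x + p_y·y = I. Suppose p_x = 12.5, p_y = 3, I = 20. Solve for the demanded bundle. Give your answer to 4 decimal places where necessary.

x* = 1.2475, y* = 1.4688

MRS = MU_x/MU_y = 4·(y/x)^(0.25). Set equal to p_x/p_y.
Hence y/x = ((1/4)·p_x/p_y)^(1/(0.25)), i.e. raised to the 4 power.
With the ratio pinned down, the budget gives x* = I/(p_x + p_y·(y/x)) and y* = (y/x)·x*.
Numerically y/x = 1.177376, so x* = 20/(12.5 + 3·1.177376) = 1.2475 and y* = 1.177376·1.2475 = 1.4688.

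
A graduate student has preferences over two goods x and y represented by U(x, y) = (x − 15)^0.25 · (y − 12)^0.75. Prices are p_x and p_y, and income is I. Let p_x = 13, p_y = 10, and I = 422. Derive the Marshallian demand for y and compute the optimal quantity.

Let x' = x−15, y' = y−12. MRS = (1/3)·y'/x' = p_x/p_y.
After buying the subsistence bundle (15, 12), a share 0.25 of the remaining income goes to x: x* = 15 + 0.25·(I − 15p_x − 12p_y)/p_x.
Discretionary income = 422 − 15·13 − 12·10 = 107; y* = 12 + 0.75·107/10 = 20.025.

y* = 20.025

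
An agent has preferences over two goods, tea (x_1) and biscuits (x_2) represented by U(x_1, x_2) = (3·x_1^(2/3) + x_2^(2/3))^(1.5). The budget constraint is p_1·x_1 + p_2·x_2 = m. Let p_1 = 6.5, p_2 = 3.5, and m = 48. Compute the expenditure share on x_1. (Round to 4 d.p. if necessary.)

share on x_1 = 0.8867

Substitute x_2 = (x_2/x_1)·x_1 into the budget: x_1* = m/(p_1 + p_2·(x_2/x_1)).
Numerically x_2/x_1 = 0.237231, so x_1* = 48/(6.5 + 3.5·0.237231) = 6.5482 and x_2* = 0.237231·6.5482 = 1.5534.
Expenditure on x_1: 6.5·6.5482 = 42.563; share = 0.8867.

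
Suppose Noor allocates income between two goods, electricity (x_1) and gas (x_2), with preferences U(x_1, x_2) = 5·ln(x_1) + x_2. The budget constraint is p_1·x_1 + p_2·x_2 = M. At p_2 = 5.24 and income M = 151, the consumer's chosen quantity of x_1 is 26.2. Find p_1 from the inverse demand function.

Set MRS = p_1/p_2: (5/x_1)/1 = p_1/p_2.
So x_1*(p_1,p_2) = 5·p_2/p_1, independent of income; and x_2* = (M − 5·p_2)/p_2.
Set x_1* = 26.2 in the demand function and solve for p_1: p_1 = 1.

p_1 = 1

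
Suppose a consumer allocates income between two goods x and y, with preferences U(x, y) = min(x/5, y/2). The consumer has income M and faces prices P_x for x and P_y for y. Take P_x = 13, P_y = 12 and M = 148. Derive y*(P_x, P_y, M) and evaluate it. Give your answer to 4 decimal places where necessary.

With perfect complements, no substitution: consume in ratio x:y = 5:2.
Budget: P_x·x + P_y·(2/5)·x = M, so (5·P_x + 2·P_y)·x = 5·M.
Demand: x*(P_x,P_y,M) = 5·M/(5·P_x + 2·P_y), y* = 2·M/(5·P_x + 2·P_y).
Here 5·13 + 2·12 = 89, giving y* = 3.3258.

y* = 3.3258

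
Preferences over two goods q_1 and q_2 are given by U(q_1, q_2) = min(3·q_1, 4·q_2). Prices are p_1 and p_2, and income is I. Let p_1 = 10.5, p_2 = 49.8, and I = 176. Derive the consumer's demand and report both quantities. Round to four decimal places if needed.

Demand: q_1*(p_1,p_2,I) = 4·I/(4·p_1 + 3·p_2), q_2* = 3·I/(4·p_1 + 3·p_2).
Here 4·10.5 + 3·49.8 = 191.4, giving q_1* = 3.6782 and q_2* = 2.7586.

q_1* = 3.6782, q_2* = 2.7586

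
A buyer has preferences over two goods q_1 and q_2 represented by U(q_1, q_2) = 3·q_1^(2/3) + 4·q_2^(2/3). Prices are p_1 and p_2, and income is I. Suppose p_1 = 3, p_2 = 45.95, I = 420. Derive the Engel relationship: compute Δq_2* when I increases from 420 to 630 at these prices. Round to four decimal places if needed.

Δq_2* = 0.0457

From the CES first-order condition, (3/4)·(q_2/q_1)^(1/3) = p_1/p_2.
Solve for the ratio: q_2/q_1 = [(4/3)·p_1/p_2]^(3).
With the ratio pinned down, the budget gives q_1* = I/(p_1 + p_2·(q_2/q_1)) and q_2* = (q_2/q_1)·q_1*.
Numerically q_2/q_1 = 0.00066, so q_1* = 420/(3 + 45.95·0.00066) = 138.5996 and q_2* = 0.00066·138.5996 = 0.0914.
At I' = 630: q_2* = 0.1371. Change: 0.1371 − 0.0914 = 0.0457.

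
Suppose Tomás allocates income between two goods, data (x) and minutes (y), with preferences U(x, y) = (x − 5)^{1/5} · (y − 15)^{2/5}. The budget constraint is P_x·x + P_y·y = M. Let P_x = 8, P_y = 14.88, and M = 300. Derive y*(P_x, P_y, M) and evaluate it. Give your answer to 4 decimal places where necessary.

MRS = (1/2)·(y−15)/(x−5). Tangency with P_x/P_y gives y−15 = 2·(P_x/P_y)·(x−5).
After buying the subsistence bundle (5, 15), a share 1/3 of the remaining income goes to x: x* = 5 + 1/3·(M − 5P_x − 15P_y)/P_x.
Discretionary income = 300 − 5·8 − 15·14.88 = 36.8; y* = 15 + 2/3·36.8/14.88 = 16.6487.

y* = 16.6487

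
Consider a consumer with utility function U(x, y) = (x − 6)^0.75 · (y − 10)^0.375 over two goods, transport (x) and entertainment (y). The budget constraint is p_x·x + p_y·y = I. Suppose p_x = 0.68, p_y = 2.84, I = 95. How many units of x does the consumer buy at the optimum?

x* = 67.2941

This is Cobb-Douglas in (x−6, y−10): tangency gives 0.75·p_y·(y−10) = 0.375·p_x·(x−6).
Substituting into the budget: x* = 6 + 2/3·(I − 6·p_x − 10·p_y)/p_x, and y* = 10 + 1/3·(…)/p_y.
Discretionary income = 95 − 6·0.68 − 10·2.84 = 62.52; x* = 6 + 2/3·62.52/0.68 = 67.2941.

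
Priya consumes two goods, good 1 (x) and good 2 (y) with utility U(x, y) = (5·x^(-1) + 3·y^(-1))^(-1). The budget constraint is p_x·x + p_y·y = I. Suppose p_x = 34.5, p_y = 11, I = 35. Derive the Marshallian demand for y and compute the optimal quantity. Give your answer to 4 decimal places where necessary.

MRS = MU_x/MU_y = (5/3)·(y/x)^(2). Set equal to p_x/p_y.
Hence y/x = ((3/5)·p_x/p_y)^(1/(2)), i.e. raised to the 0.5 power.
Substitute y = (y/x)·x into the budget: x* = I/(p_x + p_y·(y/x)).
Numerically y/x = 1.371794, so x* = 35/(34.5 + 11·1.371794) = 0.7058 and y* = 1.371794·0.7058 = 0.9682.

y* = 0.9682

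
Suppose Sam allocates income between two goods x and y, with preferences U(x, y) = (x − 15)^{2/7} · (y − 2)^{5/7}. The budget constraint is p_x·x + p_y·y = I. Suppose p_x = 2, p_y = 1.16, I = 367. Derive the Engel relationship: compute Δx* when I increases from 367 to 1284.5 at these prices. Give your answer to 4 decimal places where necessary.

Δx* = 131.0714

MRS = (2/5)·(y−2)/(x−15). Tangency with p_x/p_y gives y−2 = (5/2)·(p_x/p_y)·(x−15).
Substituting into the budget: x* = 15 + 2/7·(I − 15·p_x − 2·p_y)/p_x, and y* = 2 + 5/7·(…)/p_y.
Discretionary income = 367 − 15·2 − 2·1.16 = 334.68; x* = 15 + 2/7·334.68/2 = 62.8114.
At I' = 1284.5: x* = 193.8829. Change: 193.8829 − 62.8114 = 131.0714.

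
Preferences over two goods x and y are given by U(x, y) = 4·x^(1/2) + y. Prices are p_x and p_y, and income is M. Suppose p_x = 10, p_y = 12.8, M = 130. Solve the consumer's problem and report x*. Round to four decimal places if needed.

Utility is quasi-linear in y; the FOC for x is 2/√x = p_x/p_y.
Solve: √x = 2·p_y/p_x, so x*(p_x,p_y) = (2·p_y/p_x)², and y* = (M − p_x·x*)/p_y.
Plugging in: x* = (2·12.8/10)² = 6.5536.

x* = 6.5536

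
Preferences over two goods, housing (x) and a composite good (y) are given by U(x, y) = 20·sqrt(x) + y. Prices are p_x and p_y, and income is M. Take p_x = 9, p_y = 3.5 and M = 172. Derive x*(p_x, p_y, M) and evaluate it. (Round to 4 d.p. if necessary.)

Set MRS = p_x/p_y: 10·x^(−1/2) = p_x/p_y.
Thus x* = (10·p_y/p_x)² — independent of M — with the rest of income spent on y.
Plugging in: x* = (10·3.5/9)² = 15.1235.

x* = 15.1235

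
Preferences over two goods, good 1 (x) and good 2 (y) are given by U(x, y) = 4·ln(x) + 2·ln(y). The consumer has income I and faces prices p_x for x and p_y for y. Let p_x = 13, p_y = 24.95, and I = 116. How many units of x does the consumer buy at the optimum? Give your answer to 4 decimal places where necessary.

x* = 5.9487

The MRS is 2·y/x. Set MRS = p_x/p_y.
Rearranging, p_y·y = (1/2)·p_x·x. Substituting into the budget gives p_x·x·(1 + (1/2)) = I.
Demand: x*(p_x,p_y,I) = 2/3·I/p_x and y* = 1/3·I/p_y.
At p_x=13, p_y=24.95, I=116: x* = 2/3·116/13 = 5.9487.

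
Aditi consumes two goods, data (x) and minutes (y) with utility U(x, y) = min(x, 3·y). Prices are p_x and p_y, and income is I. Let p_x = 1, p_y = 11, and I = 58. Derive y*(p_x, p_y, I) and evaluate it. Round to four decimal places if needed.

y* = 4.1429

Leontief preferences: the optimum is at the kink where x/3 = y/1, i.e. y = (1/3)·x.
Budget: p_x·x + p_y·(1/3)·x = I, so (3·p_x + p_y)·x = 3·I.
Demand: x*(p_x,p_y,I) = 3·I/(3·p_x + p_y), y* = I/(3·p_x + p_y).
Here 3·1 + 11 = 14, giving y* = 4.1429.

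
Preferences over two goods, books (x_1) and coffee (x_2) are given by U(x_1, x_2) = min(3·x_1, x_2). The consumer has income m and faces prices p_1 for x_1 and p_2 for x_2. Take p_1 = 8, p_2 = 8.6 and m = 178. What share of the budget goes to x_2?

share on x_2 = 0.7633

With perfect complements, no substitution: consume in ratio x_1:x_2 = 1:3.
Budget: p_1·x_1 + p_2·3·x_1 = m, so (p_1 + 3·p_2)·x_1 = m.
Demand: x_1*(p_1,p_2,m) = m/(p_1 + 3·p_2), x_2* = 3·m/(p_1 + 3·p_2).
Here 8 + 3·8.6 = 33.8, giving x_1* = 5.2663 and x_2* = 15.7988.
Expenditure on x_2: 8.6·15.7988 = 135.8698; share = 0.7633.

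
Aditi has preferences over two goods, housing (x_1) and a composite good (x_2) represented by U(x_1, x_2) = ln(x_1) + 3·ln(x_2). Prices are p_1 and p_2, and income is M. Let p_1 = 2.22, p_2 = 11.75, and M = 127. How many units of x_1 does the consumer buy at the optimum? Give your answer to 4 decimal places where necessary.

x_1* = 14.3018

The MRS is (1/3)·x_2/x_1. Set MRS = p_1/p_2.
So p_2·x_2 = 3·p_1·x_1; combined with the budget, a share 0.25 of income goes to x_1.
Demand: x_1*(p_1,p_2,M) = 0.25·M/p_1 and x_2* = 0.75·M/p_2.
At p_1=2.22, p_2=11.75, M=127: x_1* = 0.25·127/2.22 = 14.3018.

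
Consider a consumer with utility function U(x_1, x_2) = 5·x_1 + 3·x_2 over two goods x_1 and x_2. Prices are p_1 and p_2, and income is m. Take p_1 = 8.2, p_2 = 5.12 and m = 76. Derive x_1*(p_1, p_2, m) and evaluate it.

x_1* = 9.2683

Linear utility — the consumer picks whichever good has higher MU/price: 5/8.2 = 0.6098 vs 3/5.12 = 0.5859.
x_1 gives more utility per dollar, so spend all income on x_1: x_1* = m/p_1, x_2* = 0.
Numerically: x_1* = 9.2683, x_2* = 0.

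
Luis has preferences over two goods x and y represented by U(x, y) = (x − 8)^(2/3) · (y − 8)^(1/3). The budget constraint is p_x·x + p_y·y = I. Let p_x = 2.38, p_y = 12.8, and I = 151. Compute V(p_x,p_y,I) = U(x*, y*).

MRS = 2·(y−8)/(x−8). Tangency with p_x/p_y gives y−8 = (1/2)·(p_x/p_y)·(x−8).
Substituting into the budget: x* = 8 + 2/3·(I − 8·p_x − 8·p_y)/p_x, and y* = 8 + 1/3·(…)/p_y.
Discretionary income = 151 − 8·2.38 − 8·12.8 = 29.56; x* = 8 + 2/3·29.56/2.38 = 16.2801; y* = 8 + 1/3·29.56/12.8 = 8.7698.
Utility at the optimum: U(16.2801, 8.7698) = 3.751.

V = 3.751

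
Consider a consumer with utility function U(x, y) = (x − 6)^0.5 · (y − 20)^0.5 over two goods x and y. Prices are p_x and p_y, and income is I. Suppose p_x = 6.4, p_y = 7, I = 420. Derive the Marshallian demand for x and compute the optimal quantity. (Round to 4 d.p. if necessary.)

x* = 24.875

MRS = (y−20)/(x−6). Tangency with p_x/p_y gives y−20 = (p_x/p_y)·(x−6).
After buying the subsistence bundle (6, 20), a share 0.5 of the remaining income goes to x: x* = 6 + 0.5·(I − 6p_x − 20p_y)/p_x.
Discretionary income = 420 − 6·6.4 − 20·7 = 241.6; x* = 6 + 0.5·241.6/6.4 = 24.875.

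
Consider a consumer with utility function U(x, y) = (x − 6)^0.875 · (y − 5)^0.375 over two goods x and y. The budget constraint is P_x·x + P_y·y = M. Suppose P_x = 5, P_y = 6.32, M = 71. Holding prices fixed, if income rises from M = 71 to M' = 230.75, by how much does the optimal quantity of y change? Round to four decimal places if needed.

Δy* = 7.5831

This is Cobb-Douglas in (x−6, y−5): tangency gives 0.875·P_y·(y−5) = 0.375·P_x·(x−6).
After buying the subsistence bundle (6, 5), a share 0.7 of the remaining income goes to x: x* = 6 + 0.7·(M − 6P_x − 5P_y)/P_x.
Discretionary income = 71 − 6·5 − 5·6.32 = 9.4; y* = 5 + 0.3·9.4/6.32 = 5.4462.
At M' = 230.75: y* = 13.0293. Change: 13.0293 − 5.4462 = 7.5831.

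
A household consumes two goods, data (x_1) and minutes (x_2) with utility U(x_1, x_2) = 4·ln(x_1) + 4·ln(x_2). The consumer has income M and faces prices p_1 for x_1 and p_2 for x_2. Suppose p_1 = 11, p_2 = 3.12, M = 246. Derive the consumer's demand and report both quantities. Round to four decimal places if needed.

x_1* = 11.1818, x_2* = 39.4231

Tangency: MRS = x_2/x_1 = p_1/p_2.
So 4·p_2·x_2 = 4·p_1·x_1; combined with the budget, a share 0.5 of income goes to x_1.
Demand: x_1*(p_1,p_2,M) = 0.5·M/p_1 and x_2* = 0.5·M/p_2.
At p_1=11, p_2=3.12, M=246: x_1* = 0.5·246/11 = 11.1818, x_2* = 39.4231.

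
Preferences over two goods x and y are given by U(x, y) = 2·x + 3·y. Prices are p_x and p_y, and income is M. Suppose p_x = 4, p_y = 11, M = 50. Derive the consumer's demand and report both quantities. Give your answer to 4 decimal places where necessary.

Linear utility — the consumer picks whichever good has higher MU/price: 2/4 = 0.5 vs 3/11 = 0.2727.
x gives more utility per dollar, so spend all income on x: x* = M/p_x, y* = 0.
Numerically: x* = 12.5, y* = 0.

x* = 12.5, y* = 0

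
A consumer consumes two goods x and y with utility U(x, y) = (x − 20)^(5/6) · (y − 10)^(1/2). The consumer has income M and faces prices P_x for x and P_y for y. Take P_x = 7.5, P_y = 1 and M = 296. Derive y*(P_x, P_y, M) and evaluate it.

y* = 61

Substituting into the budget: x* = 20 + 0.625·(M − 20·P_x − 10·P_y)/P_x, and y* = 10 + 0.375·(…)/P_y.
Discretionary income = 296 − 20·7.5 − 10·1 = 136; y* = 10 + 0.375·136/1 = 61.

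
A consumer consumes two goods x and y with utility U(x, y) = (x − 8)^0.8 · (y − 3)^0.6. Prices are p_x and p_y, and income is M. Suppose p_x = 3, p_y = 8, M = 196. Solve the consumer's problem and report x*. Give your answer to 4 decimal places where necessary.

x* = 36.1905

This is Cobb-Douglas in (x−8, y−3): tangency gives 0.8·p_y·(y−3) = 0.6·p_x·(x−8).
Substituting into the budget: x* = 8 + 4/7·(M − 8·p_x − 3·p_y)/p_x, and y* = 3 + 3/7·(…)/p_y.
Discretionary income = 196 − 8·3 − 3·8 = 148; x* = 8 + 4/7·148/3 = 36.1905.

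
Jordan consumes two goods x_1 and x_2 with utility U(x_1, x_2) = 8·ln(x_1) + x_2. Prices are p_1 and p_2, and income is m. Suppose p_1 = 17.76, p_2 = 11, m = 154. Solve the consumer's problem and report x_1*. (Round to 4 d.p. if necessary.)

x_1* = 4.955

Set MRS = p_1/p_2: (8/x_1)/1 = p_1/p_2.
So x_1*(p_1,p_2) = 8·p_2/p_1, independent of income; and x_2* = (m − 8·p_2)/p_2.
At the given prices: x_1* = 8·11/17.76 = 4.955.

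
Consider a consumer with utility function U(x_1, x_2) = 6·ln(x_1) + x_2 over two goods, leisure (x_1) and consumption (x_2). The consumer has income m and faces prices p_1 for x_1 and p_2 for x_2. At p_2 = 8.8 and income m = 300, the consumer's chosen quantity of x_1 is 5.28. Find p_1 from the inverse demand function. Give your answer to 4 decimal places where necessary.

p_1 = 10

Set MRS = p_1/p_2: (6/x_1)/1 = p_1/p_2.
So x_1*(p_1,p_2) = 6·p_2/p_1, independent of income; and x_2* = (m − 6·p_2)/p_2.
Set x_1* = 5.28 in the demand function and solve for p_1: p_1 = 10.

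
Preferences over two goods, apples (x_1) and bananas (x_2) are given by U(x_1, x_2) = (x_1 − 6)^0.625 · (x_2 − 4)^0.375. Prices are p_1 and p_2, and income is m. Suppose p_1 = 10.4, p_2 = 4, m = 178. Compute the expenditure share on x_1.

MRS = (5/3)·(x_2−4)/(x_1−6). Tangency with p_1/p_2 gives x_2−4 = (3/5)·(p_1/p_2)·(x_1−6).
After buying the subsistence bundle (6, 4), a share 0.625 of the remaining income goes to x_1: x_1* = 6 + 0.625·(m − 6p_1 − 4p_2)/p_1.
Discretionary income = 178 − 6·10.4 − 4·4 = 99.6; x_1* = 6 + 0.625·99.6/10.4 = 11.9856; x_2* = 4 + 0.375·99.6/4 = 13.3375.
Expenditure on x_1: 10.4·11.9856 = 124.65; share = 0.7003.

share on x_1 = 0.7003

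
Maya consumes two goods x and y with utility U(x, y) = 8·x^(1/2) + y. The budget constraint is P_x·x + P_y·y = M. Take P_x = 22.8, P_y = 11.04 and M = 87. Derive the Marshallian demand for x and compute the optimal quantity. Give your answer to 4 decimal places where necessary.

Set MRS = P_x/P_y: 4·x^(−1/2) = P_x/P_y.
Thus x* = (4·P_y/P_x)² — independent of M — with the rest of income spent on y.
Plugging in: x* = (4·11.04/22.8)² = 3.7514.

x* = 3.7514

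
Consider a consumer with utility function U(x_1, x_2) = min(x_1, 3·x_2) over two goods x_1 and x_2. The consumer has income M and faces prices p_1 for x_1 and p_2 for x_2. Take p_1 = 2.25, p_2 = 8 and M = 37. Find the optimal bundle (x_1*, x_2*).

x_1* = 7.5254, x_2* = 2.5085

With perfect complements, no substitution: consume in ratio x_1:x_2 = 3:1.
Budget: p_1·x_1 + p_2·(1/3)·x_1 = M, so (3·p_1 + p_2)·x_1 = 3·M.
Demand: x_1*(p_1,p_2,M) = 3·M/(3·p_1 + p_2), x_2* = M/(3·p_1 + p_2).
Here 3·2.25 + 8 = 14.75, giving x_1* = 7.5254 and x_2* = 2.5085.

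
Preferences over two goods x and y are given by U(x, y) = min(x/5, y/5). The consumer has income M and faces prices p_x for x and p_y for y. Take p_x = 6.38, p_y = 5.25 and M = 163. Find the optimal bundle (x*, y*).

x* = 14.0155, y* = 14.0155

Leontief preferences: the optimum is at the kink where x/5 = y/5, i.e. y = x.
Budget: p_x·x + p_y·x = M, so (5·p_x + 5·p_y)·x = 5·M.
Demand: x*(p_x,p_y,M) = 5·M/(5·p_x + 5·p_y), y* = 5·M/(5·p_x + 5·p_y).
Here 5·6.38 + 5·5.25 = 58.15, giving x* = 14.0155 and y* = 14.0155.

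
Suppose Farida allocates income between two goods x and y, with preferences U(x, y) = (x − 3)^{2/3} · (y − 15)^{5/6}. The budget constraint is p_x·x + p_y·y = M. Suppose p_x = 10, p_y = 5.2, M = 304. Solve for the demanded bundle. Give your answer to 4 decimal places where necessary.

MRS = (4/5)·(y−15)/(x−3). Tangency with p_x/p_y gives y−15 = (5/4)·(p_x/p_y)·(x−3).
Substituting into the budget: x* = 3 + 4/9·(M − 3·p_x − 15·p_y)/p_x, and y* = 15 + 5/9·(…)/p_y.
Discretionary income = 304 − 3·10 − 15·5.2 = 196; x* = 3 + 4/9·196/10 = 11.7111; y* = 15 + 5/9·196/5.2 = 35.9402.

x* = 11.7111, y* = 35.9402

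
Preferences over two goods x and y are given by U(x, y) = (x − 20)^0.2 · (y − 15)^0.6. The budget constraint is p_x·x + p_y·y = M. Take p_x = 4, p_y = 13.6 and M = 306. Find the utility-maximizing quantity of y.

MRS = (1/3)·(y−15)/(x−20). Tangency with p_x/p_y gives y−15 = 3·(p_x/p_y)·(x−20).
After buying the subsistence bundle (20, 15), a share 0.25 of the remaining income goes to x: x* = 20 + 0.25·(M − 20p_x − 15p_y)/p_x.
Discretionary income = 306 − 20·4 − 15·13.6 = 22; y* = 15 + 0.75·22/13.6 = 16.2132.

y* = 16.2132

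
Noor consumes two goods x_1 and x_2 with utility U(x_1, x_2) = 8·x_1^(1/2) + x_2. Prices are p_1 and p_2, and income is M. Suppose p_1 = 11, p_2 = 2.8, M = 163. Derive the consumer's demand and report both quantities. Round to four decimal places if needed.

Utility is quasi-linear in x_2; the FOC for x_1 is 4/√x_1 = p_1/p_2.
Solve: √x_1 = 4·p_2/p_1, so x_1*(p_1,p_2) = (4·p_2/p_1)², and x_2* = (M − p_1·x_1*)/p_2.
Plugging in: x_1* = (4·2.8/11)² = 1.0367, x_2* = 54.1416.

x_1* = 1.0367, x_2* = 54.1416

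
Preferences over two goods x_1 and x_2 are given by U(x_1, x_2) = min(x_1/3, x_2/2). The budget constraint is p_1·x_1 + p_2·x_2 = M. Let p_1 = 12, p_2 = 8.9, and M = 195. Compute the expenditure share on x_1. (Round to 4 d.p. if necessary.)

Leontief preferences: the optimum is at the kink where x_1/3 = x_2/2, i.e. x_2 = (2/3)·x_1.
Budget: p_1·x_1 + p_2·(2/3)·x_1 = M, so (3·p_1 + 2·p_2)·x_1 = 3·M.
Demand: x_1*(p_1,p_2,M) = 3·M/(3·p_1 + 2·p_2), x_2* = 2·M/(3·p_1 + 2·p_2).
Here 3·12 + 2·8.9 = 53.8, giving x_1* = 10.8736 and x_2* = 7.2491.
Expenditure on x_1: 12·10.8736 = 130.4833; share = 0.6691.

share on x_1 = 0.6691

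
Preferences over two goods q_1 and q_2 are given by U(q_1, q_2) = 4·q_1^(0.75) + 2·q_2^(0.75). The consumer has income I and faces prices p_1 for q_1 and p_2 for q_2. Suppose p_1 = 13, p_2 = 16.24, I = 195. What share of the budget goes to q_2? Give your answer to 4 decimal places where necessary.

share on q_2 = 0.0311

MRS = MU_q_1/MU_q_2 = 2·(q_2/q_1)^(0.25). Set equal to p_1/p_2.
Solve for the ratio: q_2/q_1 = [(1/2)·p_1/p_2]^(4).
With the ratio pinned down, the budget gives q_1* = I/(p_1 + p_2·(q_2/q_1)) and q_2* = (q_2/q_1)·q_1*.
Numerically q_2/q_1 = 0.025663, so q_1* = 195/(13 + 16.24·0.025663) = 14.5341 and q_2* = 0.025663·14.5341 = 0.373.
Expenditure on q_2: 16.24·0.373 = 6.0573; share = 0.0311.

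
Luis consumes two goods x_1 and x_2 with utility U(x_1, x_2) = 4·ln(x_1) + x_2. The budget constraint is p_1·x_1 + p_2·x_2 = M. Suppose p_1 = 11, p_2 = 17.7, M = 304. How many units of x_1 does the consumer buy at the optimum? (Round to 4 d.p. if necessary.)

So x_1*(p_1,p_2) = 4·p_2/p_1, independent of income; and x_2* = (M − 4·p_2)/p_2.
At the given prices: x_1* = 4·17.7/11 = 6.4364.

x_1* = 6.4364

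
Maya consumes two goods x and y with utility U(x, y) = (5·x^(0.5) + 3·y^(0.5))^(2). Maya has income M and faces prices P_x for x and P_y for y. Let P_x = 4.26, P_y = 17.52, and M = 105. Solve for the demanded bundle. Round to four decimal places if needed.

x* = 22.664, y* = 0.4824

MRS = MU_x/MU_y = (5/3)·(y/x)^(0.5). Set equal to P_x/P_y.
Solve for the ratio: y/x = [(3/5)·P_x/P_y]^(2).
With the ratio pinned down, the budget gives x* = M/(P_x + P_y·(y/x)) and y* = (y/x)·x*.
Numerically y/x = 0.021284, so x* = 105/(4.26 + 17.52·0.021284) = 22.664 and y* = 0.021284·22.664 = 0.4824.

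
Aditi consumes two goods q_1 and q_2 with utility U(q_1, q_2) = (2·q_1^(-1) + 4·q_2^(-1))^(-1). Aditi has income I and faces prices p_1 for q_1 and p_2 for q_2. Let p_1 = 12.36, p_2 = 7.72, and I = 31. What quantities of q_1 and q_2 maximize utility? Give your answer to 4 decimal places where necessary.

MRS = MU_q_1/MU_q_2 = (1/2)·(q_2/q_1)^(2). Set equal to p_1/p_2.
Solve for the ratio: q_2/q_1 = [2·p_1/p_2]^(0.5).
With the ratio pinned down, the budget gives q_1* = I/(p_1 + p_2·(q_2/q_1)) and q_2* = (q_2/q_1)·q_1*.
Numerically q_2/q_1 = 1.789434, so q_1* = 31/(12.36 + 7.72·1.789434) = 1.1844 and q_2* = 1.789434·1.1844 = 2.1193.

q_1* = 1.1844, q_2* = 2.1193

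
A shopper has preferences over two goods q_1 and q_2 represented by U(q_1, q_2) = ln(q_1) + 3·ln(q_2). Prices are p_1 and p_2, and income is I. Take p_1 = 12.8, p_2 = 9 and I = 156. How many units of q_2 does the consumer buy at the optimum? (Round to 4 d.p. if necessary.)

Tangency: MRS = (1/3)·q_2/q_1 = p_1/p_2.
So p_2·q_2 = 3·p_1·q_1; combined with the budget, a share 0.25 of income goes to q_1.
Demand: q_1*(p_1,p_2,I) = 0.25·I/p_1 and q_2* = 0.75·I/p_2.
At p_1=12.8, p_2=9, I=156: q_2* = 0.75·156/9 = 13.

q_2* = 13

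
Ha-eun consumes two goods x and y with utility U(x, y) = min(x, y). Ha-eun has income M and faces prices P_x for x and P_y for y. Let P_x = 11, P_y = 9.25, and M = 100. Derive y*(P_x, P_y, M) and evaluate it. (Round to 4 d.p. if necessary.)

y* = 4.9383

Leontief preferences: the optimum is at the kink where x/1 = y/1, i.e. y = x.
Budget: P_x·x + P_y·x = M, so (P_x + P_y)·x = M.
Demand: x*(P_x,P_y,M) = M/(P_x + P_y), y* = M/(P_x + P_y).
Here 11 + 9.25 = 20.25, giving y* = 4.9383.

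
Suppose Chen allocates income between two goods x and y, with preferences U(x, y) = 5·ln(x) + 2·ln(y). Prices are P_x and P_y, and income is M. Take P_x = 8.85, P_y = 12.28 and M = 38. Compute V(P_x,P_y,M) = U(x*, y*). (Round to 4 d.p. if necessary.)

Tangency: MRS = (5/2)·y/x = P_x/P_y.
Rearranging, P_y·y = (2/5)·P_x·x. Substituting into the budget gives P_x·x·(1 + (2/5)) = M.
Demand: x*(P_x,P_y,M) = 5/7·M/P_x and y* = 2/7·M/P_y.
At P_x=8.85, P_y=12.28, M=38: x* = 5/7·38/8.85 = 3.067, y* = 0.8841.
Utility at the optimum: U(3.067, 0.8841) = 5.3572.

V = 5.3572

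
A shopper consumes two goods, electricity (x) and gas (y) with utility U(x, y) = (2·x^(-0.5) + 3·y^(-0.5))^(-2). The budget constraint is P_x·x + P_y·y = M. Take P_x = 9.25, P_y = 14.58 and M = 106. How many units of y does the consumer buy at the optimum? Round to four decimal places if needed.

MU_x ∝ 2·x^(-1.5), MU_y ∝ 3·y^(-1.5), so MRS = (2/3)·(y/x)^(1.5) = P_x/P_y.
Solve for the ratio: y/x = [(3/2)·P_x/P_y]^(2/3).
With the ratio pinned down, the budget gives x* = M/(P_x + P_y·(y/x)) and y* = (y/x)·x*.
Numerically y/x = 0.967499, so x* = 106/(9.25 + 14.58·0.967499) = 4.5384 and y* = 0.967499·4.5384 = 4.3909.

y* = 4.3909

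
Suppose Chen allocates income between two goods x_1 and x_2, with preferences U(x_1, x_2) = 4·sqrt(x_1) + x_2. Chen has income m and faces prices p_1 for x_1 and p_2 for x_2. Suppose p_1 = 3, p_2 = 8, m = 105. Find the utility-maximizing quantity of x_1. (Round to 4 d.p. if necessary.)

Utility is quasi-linear in x_2; the FOC for x_1 is 2/√x_1 = p_1/p_2.
Thus x_1* = (2·p_2/p_1)² — independent of m — with the rest of income spent on x_2.
Plugging in: x_1* = (2·8/3)² = 28.4444.

x_1* = 28.4444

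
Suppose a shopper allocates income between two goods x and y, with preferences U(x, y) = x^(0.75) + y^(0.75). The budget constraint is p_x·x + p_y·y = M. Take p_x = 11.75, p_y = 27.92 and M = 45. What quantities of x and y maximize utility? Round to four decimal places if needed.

x* = 3.5641, y* = 0.1118

From the CES first-order condition, (y/x)^(0.25) = p_x/p_y.
Solve for the ratio: y/x = [p_x/p_y]^(4).
Substitute y = (y/x)·x into the budget: x* = M/(p_x + p_y·(y/x)).
Numerically y/x = 0.031368, so x* = 45/(11.75 + 27.92·0.031368) = 3.5641 and y* = 0.031368·3.5641 = 0.1118.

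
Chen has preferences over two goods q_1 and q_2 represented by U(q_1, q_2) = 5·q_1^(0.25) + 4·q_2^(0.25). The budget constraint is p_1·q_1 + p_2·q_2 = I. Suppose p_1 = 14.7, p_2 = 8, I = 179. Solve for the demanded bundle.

With the ratio pinned down, the budget gives q_1* = I/(p_1 + p_2·(q_2/q_1)) and q_2* = (q_2/q_1)·q_1*.
Numerically q_2/q_1 = 1.671436, so q_1* = 179/(14.7 + 8·1.671436) = 6.3766 and q_2* = 1.671436·6.3766 = 10.658.

q_1* = 6.3766, q_2* = 10.658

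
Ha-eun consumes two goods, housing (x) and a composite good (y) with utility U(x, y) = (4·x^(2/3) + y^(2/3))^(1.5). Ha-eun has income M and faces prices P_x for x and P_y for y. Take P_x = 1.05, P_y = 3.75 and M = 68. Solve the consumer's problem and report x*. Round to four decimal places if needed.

x* = 64.6827

MRS = MU_x/MU_y = 4·(y/x)^(1/3). Set equal to P_x/P_y.
Solve for the ratio: y/x = [(1/4)·P_x/P_y]^(3).
Substitute y = (y/x)·x into the budget: x* = M/(P_x + P_y·(y/x)).
Numerically y/x = 0.000343, so x* = 68/(1.05 + 3.75·0.000343) = 64.6827.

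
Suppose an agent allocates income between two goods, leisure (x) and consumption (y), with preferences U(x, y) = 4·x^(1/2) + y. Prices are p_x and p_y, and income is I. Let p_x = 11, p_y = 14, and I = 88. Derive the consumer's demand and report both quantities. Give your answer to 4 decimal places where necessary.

x* = 6.4793, y* = 1.1948

Utility is quasi-linear in y; the FOC for x is 2/√x = p_x/p_y.
Thus x* = (2·p_y/p_x)² — independent of I — with the rest of income spent on y.
Plugging in: x* = (2·14/11)² = 6.4793, y* = 1.1948.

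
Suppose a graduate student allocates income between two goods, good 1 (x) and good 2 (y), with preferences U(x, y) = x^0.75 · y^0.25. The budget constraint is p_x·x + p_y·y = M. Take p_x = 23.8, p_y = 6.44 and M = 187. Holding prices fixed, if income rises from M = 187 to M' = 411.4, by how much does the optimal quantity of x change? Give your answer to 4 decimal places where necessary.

The MRS is 3·y/x. Set MRS = p_x/p_y.
So 0.75·p_y·y = 0.25·p_x·x; combined with the budget, a share 0.75 of income goes to x.
Demand: x*(p_x,p_y,M) = 0.75·M/p_x and y* = 0.25·M/p_y.
At p_x=23.8, p_y=6.44, M=187: x* = 0.75·187/23.8 = 5.8929.
At M' = 411.4: x* = 12.9643. Change: 12.9643 − 5.8929 = 7.0714.

Δx* = 7.0714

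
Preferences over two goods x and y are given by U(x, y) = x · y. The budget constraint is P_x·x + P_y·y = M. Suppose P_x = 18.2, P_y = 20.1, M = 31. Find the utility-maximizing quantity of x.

The MRS is y/x. Set MRS = P_x/P_y.
So P_y·y = P_x·x; combined with the budget, a share 0.5 of income goes to x.
Demand: x*(P_x,P_y,M) = 0.5·M/P_x and y* = 0.5·M/P_y.
At P_x=18.2, P_y=20.1, M=31: x* = 0.5·31/18.2 = 0.8516.

x* = 0.8516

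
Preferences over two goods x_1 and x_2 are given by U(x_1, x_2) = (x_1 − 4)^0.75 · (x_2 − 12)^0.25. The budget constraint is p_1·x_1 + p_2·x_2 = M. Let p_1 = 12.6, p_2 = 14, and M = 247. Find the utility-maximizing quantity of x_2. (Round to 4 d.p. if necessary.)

This is Cobb-Douglas in (x_1−4, x_2−12): tangency gives 0.75·p_2·(x_2−12) = 0.25·p_1·(x_1−4).
After buying the subsistence bundle (4, 12), a share 0.75 of the remaining income goes to x_1: x_1* = 4 + 0.75·(M − 4p_1 − 12p_2)/p_1.
Discretionary income = 247 − 4·12.6 − 12·14 = 28.6; x_2* = 12 + 0.25·28.6/14 = 12.5107.

x_2* = 12.5107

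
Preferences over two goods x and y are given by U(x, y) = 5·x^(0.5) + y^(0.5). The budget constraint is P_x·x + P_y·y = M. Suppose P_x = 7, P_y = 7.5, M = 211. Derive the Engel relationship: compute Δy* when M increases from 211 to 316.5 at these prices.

With the ratio pinned down, the budget gives x* = M/(P_x + P_y·(y/x)) and y* = (y/x)·x*.
Numerically y/x = 0.034844, so x* = 211/(7 + 7.5·0.034844) = 29.058 and y* = 0.034844·29.058 = 1.0125.
At M' = 316.5: y* = 1.5188. Change: 1.5188 − 1.0125 = 0.5063.

Δy* = 0.5063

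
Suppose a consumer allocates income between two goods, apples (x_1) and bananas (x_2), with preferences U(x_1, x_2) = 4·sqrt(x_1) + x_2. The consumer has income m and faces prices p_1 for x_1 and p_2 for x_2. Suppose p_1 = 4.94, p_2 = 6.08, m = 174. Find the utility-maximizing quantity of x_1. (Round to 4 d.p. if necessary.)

Set MRS = p_1/p_2: 2·x_1^(−1/2) = p_1/p_2.
Solve: √x_1 = 2·p_2/p_1, so x_1*(p_1,p_2) = (2·p_2/p_1)², and x_2* = (m − p_1·x_1*)/p_2.
Plugging in: x_1* = (2·6.08/4.94)² = 6.0592.

x_1* = 6.0592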